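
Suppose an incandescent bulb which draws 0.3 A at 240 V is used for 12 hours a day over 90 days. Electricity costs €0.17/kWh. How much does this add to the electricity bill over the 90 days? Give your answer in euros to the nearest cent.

Power = 0.3 A × 240 V = 72 W = 0.072 kW
Runtime = 12 h/day × 90 days = 1080 h
Energy = 0.072 kW × 1080 h = 77.76 kWh
Cost = 77.76 kWh × €0.17/kWh = €13.22

€13.22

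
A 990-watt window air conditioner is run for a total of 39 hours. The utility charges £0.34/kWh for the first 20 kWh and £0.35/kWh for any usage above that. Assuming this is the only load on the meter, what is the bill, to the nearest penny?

£13.31

Energy = 0.99 kW × 39 h = 38.61 kWh
Tier 1 (0–20 kWh): 20 × £0.34 = £6.8
Above 20 kWh: 18.61 × £0.35 = £6.5135
Bill = £13.31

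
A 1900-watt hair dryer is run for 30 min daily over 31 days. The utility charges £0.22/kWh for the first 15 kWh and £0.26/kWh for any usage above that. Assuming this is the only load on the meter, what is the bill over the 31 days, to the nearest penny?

Runtime = 30 min × 31 = 930 min = 15.5 h
Energy = 1.9 kW × 15.5 h = 29.45 kWh
Tier 1 (0–15 kWh): 15 × £0.22 = £3.3
Above 15 kWh: 14.45 × £0.26 = £3.757
Bill = £7.06

£7.06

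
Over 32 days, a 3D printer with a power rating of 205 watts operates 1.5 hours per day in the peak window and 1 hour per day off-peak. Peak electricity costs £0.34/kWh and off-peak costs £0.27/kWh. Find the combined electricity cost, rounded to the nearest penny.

£5.12

Peak energy = 0.205 kW × 1.5 h × 32 = 9.84 kWh
Off-peak energy = 0.205 kW × 1 h × 32 = 6.56 kWh
Cost = 9.84 × £0.34 + 6.56 × £0.27 = £3.3456 + £1.7712 = £5.12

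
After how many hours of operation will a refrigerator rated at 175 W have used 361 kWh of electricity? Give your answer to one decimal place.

Hours = 361 kWh ÷ 0.175 kW = 2062.9 h

2062.9 h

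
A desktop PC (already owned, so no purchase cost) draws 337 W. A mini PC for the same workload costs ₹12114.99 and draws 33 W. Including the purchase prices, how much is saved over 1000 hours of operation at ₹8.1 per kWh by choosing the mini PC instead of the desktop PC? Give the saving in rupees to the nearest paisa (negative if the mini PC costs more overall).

-₹9652.59

desktop PC: ₹0.00 + (337/1000) kW × 1000 h × ₹8.1 = ₹0.00 + ₹2729.7 = ₹2729.7
mini PC: ₹12114.99 + (33/1000) kW × 1000 h × ₹8.1 = ₹12114.99 + ₹267.3 = ₹12382.29
Saving = ₹2729.7 − ₹12382.29 = −₹9652.59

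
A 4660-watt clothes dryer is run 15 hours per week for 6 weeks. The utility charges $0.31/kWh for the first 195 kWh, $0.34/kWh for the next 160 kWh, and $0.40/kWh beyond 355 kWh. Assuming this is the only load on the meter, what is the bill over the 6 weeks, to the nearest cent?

$140.61

Runtime = 15 h/week × 6 weeks = 90 h
Energy = 4.66 kW × 90 h = 419.4 kWh
Tier 1 (0–195 kWh): 195 × $0.31 = $60.45
Tier 2 (195–355 kWh): 160 × $0.34 = $54.4
Above 355 kWh: 64.4 × $0.40 = $25.76
Bill = $140.61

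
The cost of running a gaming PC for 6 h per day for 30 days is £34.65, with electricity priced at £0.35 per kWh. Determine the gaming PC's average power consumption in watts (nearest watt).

Energy = £34.65 ÷ £0.35/kWh = 99 kWh
Runtime = 6 h/day × 30 days = 180 h
Power = 99 kWh ÷ 180 h = 0.55 kW = 550 W

550 W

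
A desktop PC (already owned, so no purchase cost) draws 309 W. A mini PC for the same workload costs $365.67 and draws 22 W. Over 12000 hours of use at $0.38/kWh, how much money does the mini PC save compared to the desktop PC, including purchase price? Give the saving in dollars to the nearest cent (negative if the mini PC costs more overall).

$943.05

desktop PC: $0.00 + (309/1000) kW × 12000 h × $0.38 = $0.00 + $1409.04 = $1409.04
mini PC: $365.67 + (22/1000) kW × 12000 h × $0.38 = $365.67 + $100.32 = $465.99
Saving = $1409.04 − $465.99 = $943.05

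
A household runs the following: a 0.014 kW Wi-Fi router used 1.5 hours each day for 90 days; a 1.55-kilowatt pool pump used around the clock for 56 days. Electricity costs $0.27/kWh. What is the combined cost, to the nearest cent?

$562.97

Wi-Fi router: Runtime = 1.5 h/day × 90 days = 135 h
Wi-Fi router: 0.014 kW × 135 h = 1.89 kWh
pool pump: Runtime = 24 h × 56 = 1344 h
pool pump: 1.55 kW × 1344 h = 2083.2 kWh
Total energy = 2085.09 kWh
Cost = 2085.09 × $0.27 = $562.97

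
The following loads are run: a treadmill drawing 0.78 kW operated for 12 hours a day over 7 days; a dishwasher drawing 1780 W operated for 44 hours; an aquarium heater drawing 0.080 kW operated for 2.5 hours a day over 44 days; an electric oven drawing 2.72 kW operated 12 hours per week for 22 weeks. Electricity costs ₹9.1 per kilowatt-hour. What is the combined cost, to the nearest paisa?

treadmill: Runtime = 12 h/day × 7 days = 84 h
treadmill: 0.78 kW × 84 h = 65.52 kWh
dishwasher: 1.78 kW × 44 h = 78.32 kWh
aquarium heater: Runtime = 2.5 h/day × 44 days = 110 h
aquarium heater: 0.08 kW × 110 h = 8.8 kWh
electric oven: Runtime = 12 h/week × 22 weeks = 264 h
electric oven: 2.72 kW × 264 h = 718.08 kWh
Total energy = 870.72 kWh
Cost = 870.72 × ₹9.1 = ₹7923.55

₹7923.55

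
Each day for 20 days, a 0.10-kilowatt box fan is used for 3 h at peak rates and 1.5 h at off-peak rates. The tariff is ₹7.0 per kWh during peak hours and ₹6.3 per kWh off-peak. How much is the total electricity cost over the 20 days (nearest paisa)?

Peak energy = 0.1 kW × 3 h × 20 = 6 kWh
Off-peak energy = 0.1 kW × 1.5 h × 20 = 3 kWh
Cost = 6 × ₹7.0 + 3 × ₹6.3 = ₹42 + ₹18.9 = ₹60.90

₹60.90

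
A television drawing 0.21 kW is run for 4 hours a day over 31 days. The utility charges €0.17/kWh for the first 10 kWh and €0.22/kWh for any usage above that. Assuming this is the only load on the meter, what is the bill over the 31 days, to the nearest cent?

Runtime = 4 h/day × 31 days = 124 h
Energy = 0.21 kW × 124 h = 26.04 kWh
Tier 1 (0–10 kWh): 10 × €0.17 = €1.7
Above 10 kWh: 16.04 × €0.22 = €3.5288
Bill = €5.23

€5.23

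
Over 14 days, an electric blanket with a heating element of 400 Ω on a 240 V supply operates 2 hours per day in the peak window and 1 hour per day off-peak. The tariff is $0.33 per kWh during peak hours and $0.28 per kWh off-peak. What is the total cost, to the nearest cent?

Power = V²/R = 240²/400 = 144 W = 0.144 kW
Peak energy = 0.144 kW × 2 h × 14 = 4.032 kWh
Off-peak energy = 0.144 kW × 1 h × 14 = 2.016 kWh
Cost = 4.032 × $0.33 + 2.016 × $0.28 = $1.33056 + $0.56448 = $1.90

$1.90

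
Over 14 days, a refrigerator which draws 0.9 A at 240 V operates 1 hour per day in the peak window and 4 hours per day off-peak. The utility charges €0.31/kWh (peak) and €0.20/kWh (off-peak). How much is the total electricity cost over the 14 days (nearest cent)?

Power = 0.9 A × 240 V = 216 W = 0.216 kW
Peak energy = 0.216 kW × 1 h × 14 = 3.024 kWh
Off-peak energy = 0.216 kW × 4 h × 14 = 12.096 kWh
Cost = 3.024 × €0.31 + 12.096 × €0.20 = €0.93744 + €2.4192 = €3.36

€3.36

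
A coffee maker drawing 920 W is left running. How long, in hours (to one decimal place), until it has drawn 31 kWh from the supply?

33.7 h

Hours = 31 kWh ÷ 0.92 kW = 33.7 h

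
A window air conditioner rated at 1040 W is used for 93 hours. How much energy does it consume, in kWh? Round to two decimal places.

96.72 kWh

Energy = 1.04 kW × 93 h = 96.72 kWh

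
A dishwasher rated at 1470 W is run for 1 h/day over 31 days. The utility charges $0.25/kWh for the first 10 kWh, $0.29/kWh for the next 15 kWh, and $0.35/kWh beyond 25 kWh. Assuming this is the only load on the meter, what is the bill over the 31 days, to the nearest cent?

$14.05

Runtime = 1 h/day × 31 days = 31 h
Energy = 1.47 kW × 31 h = 45.57 kWh
Tier 1 (0–10 kWh): 10 × $0.25 = $2.5
Tier 2 (10–25 kWh): 15 × $0.29 = $4.35
Above 25 kWh: 20.57 × $0.35 = $7.1995
Bill = $14.05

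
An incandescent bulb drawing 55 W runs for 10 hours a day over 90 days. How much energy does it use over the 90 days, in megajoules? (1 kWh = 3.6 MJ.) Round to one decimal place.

178.2 MJ

Runtime = 10 h/day × 90 days = 900 h
Energy = 0.055 kW × 900 h = 49.5 kWh
= 49.5 × 3.6 MJ = 178.2 MJ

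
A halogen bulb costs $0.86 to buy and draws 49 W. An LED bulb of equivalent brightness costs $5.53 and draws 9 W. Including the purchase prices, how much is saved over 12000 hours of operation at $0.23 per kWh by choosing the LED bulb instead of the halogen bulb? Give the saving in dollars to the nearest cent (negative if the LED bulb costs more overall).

$105.73

halogen bulb: $0.86 + (49/1000) kW × 12000 h × $0.23 = $0.86 + $135.24 = $136.1
LED bulb: $5.53 + (9/1000) kW × 12000 h × $0.23 = $5.53 + $24.84 = $30.37
Saving = $136.1 − $30.37 = $105.73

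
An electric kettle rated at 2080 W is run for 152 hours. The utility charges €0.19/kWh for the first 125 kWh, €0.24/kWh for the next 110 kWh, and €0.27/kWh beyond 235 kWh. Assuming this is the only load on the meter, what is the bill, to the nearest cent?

Energy = 2.08 kW × 152 h = 316.16 kWh
Tier 1 (0–125 kWh): 125 × €0.19 = €23.75
Tier 2 (125–235 kWh): 110 × €0.24 = €26.4
Above 235 kWh: 81.16 × €0.27 = €21.9132
Bill = €72.06

€72.06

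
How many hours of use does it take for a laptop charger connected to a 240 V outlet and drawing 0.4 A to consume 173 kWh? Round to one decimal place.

1802.1 h

Power = 0.4 A × 240 V = 96 W = 0.096 kW
Hours = 173 kWh ÷ 0.096 kW = 1802.1 h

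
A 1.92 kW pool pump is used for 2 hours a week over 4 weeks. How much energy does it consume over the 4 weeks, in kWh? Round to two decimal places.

15.36 kWh

Runtime = 2 h/week × 4 weeks = 8 h
Energy = 1.92 kW × 8 h = 15.36 kWh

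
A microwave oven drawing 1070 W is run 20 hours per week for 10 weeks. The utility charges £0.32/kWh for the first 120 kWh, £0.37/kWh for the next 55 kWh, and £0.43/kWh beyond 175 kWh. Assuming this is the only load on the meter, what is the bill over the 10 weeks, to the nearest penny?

£75.52

Runtime = 20 h/week × 10 weeks = 200 h
Energy = 1.07 kW × 200 h = 214 kWh
Tier 1 (0–120 kWh): 120 × £0.32 = £38.4
Tier 2 (120–175 kWh): 55 × £0.37 = £20.35
Above 175 kWh: 39 × £0.43 = £16.77
Bill = £75.52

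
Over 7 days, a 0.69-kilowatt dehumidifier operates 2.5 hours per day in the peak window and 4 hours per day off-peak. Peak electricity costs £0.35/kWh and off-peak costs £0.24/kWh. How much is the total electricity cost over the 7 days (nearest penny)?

Peak energy = 0.69 kW × 2.5 h × 7 = 12.075 kWh
Off-peak energy = 0.69 kW × 4 h × 7 = 19.32 kWh
Cost = 12.075 × £0.35 + 19.32 × £0.24 = £4.22625 + £4.6368 = £8.86

£8.86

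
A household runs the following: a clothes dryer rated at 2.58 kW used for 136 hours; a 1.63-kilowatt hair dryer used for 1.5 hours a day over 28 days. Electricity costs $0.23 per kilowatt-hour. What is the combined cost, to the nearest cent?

$96.45

clothes dryer: 2.58 kW × 136 h = 350.88 kWh
hair dryer: Runtime = 1.5 h/day × 28 days = 42 h
hair dryer: 1.63 kW × 42 h = 68.46 kWh
Total energy = 419.34 kWh
Cost = 419.34 × $0.23 = $96.45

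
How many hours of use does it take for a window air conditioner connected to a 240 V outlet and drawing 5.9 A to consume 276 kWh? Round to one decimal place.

194.9 h

Power = 5.9 A × 240 V = 1416 W = 1.416 kW
Hours = 276 kWh ÷ 1.416 kW = 194.9 h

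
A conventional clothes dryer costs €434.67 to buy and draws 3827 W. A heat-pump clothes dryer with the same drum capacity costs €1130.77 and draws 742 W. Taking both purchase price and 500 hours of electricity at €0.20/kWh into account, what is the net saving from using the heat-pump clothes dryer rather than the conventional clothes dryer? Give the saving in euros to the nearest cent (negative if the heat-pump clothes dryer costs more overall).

conventional clothes dryer: €434.67 + (3827/1000) kW × 500 h × €0.20 = €434.67 + €382.7 = €817.37
heat-pump clothes dryer: €1130.77 + (742/1000) kW × 500 h × €0.20 = €1130.77 + €74.2 = €1204.97
Saving = €817.37 − €1204.97 = −€387.6

-€387.60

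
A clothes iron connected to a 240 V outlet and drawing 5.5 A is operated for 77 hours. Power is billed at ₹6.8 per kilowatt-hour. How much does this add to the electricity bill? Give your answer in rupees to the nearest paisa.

₹691.15

Power = 5.5 A × 240 V = 1320 W = 1.32 kW
Energy = 1.32 kW × 77 h = 101.64 kWh
Cost = 101.64 kWh × ₹6.8/kWh = ₹691.15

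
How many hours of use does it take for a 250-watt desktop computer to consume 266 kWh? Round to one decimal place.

1064.0 h

Hours = 266 kWh ÷ 0.25 kW = 1064.0 h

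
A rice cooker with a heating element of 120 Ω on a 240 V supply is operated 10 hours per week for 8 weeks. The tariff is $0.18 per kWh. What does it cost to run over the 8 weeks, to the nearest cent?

Power = V²/R = 240²/120 = 480 W = 0.48 kW
Runtime = 10 h/week × 8 weeks = 80 h
Energy = 0.48 kW × 80 h = 38.4 kWh
Cost = 38.4 kWh × $0.18/kWh = $6.91

$6.91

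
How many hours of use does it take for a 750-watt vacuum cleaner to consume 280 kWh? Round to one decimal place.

373.3 h

Hours = 280 kWh ÷ 0.75 kW = 373.3 h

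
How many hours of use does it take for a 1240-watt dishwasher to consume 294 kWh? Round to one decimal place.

237.1 h

Hours = 294 kWh ÷ 1.24 kW = 237.1 h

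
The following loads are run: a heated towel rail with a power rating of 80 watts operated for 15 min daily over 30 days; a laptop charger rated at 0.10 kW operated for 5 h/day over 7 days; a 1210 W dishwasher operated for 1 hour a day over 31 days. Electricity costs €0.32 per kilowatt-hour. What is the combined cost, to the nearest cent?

heated towel rail: Runtime = 15 min × 30 = 450 min = 7.5 h
heated towel rail: 0.08 kW × 7.5 h = 0.6 kWh
laptop charger: Runtime = 5 h/day × 7 days = 35 h
laptop charger: 0.1 kW × 35 h = 3.5 kWh
dishwasher: Runtime = 1 h/day × 31 days = 31 h
dishwasher: 1.21 kW × 31 h = 37.51 kWh
Total energy = 41.61 kWh
Cost = 41.61 × €0.32 = €13.32

€13.32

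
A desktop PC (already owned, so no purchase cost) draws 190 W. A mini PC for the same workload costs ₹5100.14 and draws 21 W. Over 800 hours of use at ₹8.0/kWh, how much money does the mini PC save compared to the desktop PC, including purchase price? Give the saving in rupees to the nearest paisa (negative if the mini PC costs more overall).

-₹4018.54

desktop PC: ₹0.00 + (190/1000) kW × 800 h × ₹8.0 = ₹0.00 + ₹1216 = ₹1216
mini PC: ₹5100.14 + (21/1000) kW × 800 h × ₹8.0 = ₹5100.14 + ₹134.4 = ₹5234.54
Saving = ₹1216 − ₹5234.54 = −₹4018.54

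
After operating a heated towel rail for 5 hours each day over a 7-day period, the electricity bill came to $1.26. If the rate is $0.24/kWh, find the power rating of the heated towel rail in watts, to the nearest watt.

Energy = $1.26 ÷ $0.24/kWh = 5.25 kWh
Runtime = 5 h/day × 7 days = 35 h
Power = 5.25 kWh ÷ 35 h = 0.15 kW = 150 W

150 W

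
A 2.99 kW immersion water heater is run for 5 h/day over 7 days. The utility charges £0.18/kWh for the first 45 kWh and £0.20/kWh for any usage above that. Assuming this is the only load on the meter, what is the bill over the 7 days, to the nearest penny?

Runtime = 5 h/day × 7 days = 35 h
Energy = 2.99 kW × 35 h = 104.65 kWh
Tier 1 (0–45 kWh): 45 × £0.18 = £8.1
Above 45 kWh: 59.65 × £0.20 = £11.93
Bill = £20.03

£20.03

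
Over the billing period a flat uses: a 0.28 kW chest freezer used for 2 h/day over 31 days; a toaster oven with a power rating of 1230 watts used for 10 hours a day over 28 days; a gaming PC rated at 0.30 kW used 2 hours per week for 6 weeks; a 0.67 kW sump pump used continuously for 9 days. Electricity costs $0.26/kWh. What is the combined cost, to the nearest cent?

$132.62

chest freezer: Runtime = 2 h/day × 31 days = 62 h
chest freezer: 0.28 kW × 62 h = 17.36 kWh
toaster oven: Runtime = 10 h/day × 28 days = 280 h
toaster oven: 1.23 kW × 280 h = 344.4 kWh
gaming PC: Runtime = 2 h/week × 6 weeks = 12 h
gaming PC: 0.3 kW × 12 h = 3.6 kWh
sump pump: Runtime = 24 h × 9 = 216 h
sump pump: 0.67 kW × 216 h = 144.72 kWh
Total energy = 510.08 kWh
Cost = 510.08 × $0.26 = $132.62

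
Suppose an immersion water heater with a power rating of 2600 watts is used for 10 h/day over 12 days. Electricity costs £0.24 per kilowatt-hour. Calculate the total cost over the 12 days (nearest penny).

£74.88

Runtime = 10 h/day × 12 days = 120 h
Energy = 2.6 kW × 120 h = 312 kWh
Cost = 312 kWh × £0.24/kWh = £74.88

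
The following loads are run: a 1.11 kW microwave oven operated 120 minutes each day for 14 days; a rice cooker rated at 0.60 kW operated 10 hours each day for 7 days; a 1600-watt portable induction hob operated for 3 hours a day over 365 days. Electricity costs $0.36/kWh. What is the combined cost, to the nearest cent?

$657.03

microwave oven: Runtime = 120 min × 14 = 1680 min = 28 h
microwave oven: 1.11 kW × 28 h = 31.08 kWh
rice cooker: Runtime = 10 h/day × 7 days = 70 h
rice cooker: 0.6 kW × 70 h = 42 kWh
portable induction hob: Runtime = 3 h/day × 365 days = 1095 h
portable induction hob: 1.6 kW × 1095 h = 1752 kWh
Total energy = 1825.08 kWh
Cost = 1825.08 × $0.36 = $657.03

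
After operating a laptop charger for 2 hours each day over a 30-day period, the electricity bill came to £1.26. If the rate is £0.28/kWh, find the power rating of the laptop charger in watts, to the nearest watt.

75 W

Energy = £1.26 ÷ £0.28/kWh = 4.5 kWh
Runtime = 2 h/day × 30 days = 60 h
Power = 4.5 kWh ÷ 60 h = 0.075 kW = 75 W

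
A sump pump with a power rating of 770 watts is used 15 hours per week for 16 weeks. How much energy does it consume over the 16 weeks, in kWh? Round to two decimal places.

184.80 kWh

Runtime = 15 h/week × 16 weeks = 240 h
Energy = 0.77 kW × 240 h = 184.8 kWh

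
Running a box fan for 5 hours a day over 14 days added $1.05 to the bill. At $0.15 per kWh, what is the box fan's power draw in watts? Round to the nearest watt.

Energy = $1.05 ÷ $0.15/kWh = 7 kWh
Runtime = 5 h/day × 14 days = 70 h
Power = 7 kWh ÷ 70 h = 0.1 kW = 100 W

100 W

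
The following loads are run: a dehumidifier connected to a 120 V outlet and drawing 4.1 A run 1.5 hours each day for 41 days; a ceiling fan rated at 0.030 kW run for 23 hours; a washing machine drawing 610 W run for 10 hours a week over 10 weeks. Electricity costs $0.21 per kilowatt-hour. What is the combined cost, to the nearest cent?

dehumidifier: Power = 4.1 A × 120 V = 492 W = 0.492 kW
dehumidifier: Runtime = 1.5 h/day × 41 days = 61.5 h
dehumidifier: 0.492 kW × 61.5 h = 30.258 kWh
ceiling fan: 0.03 kW × 23 h = 0.69 kWh
washing machine: Runtime = 10 h/week × 10 weeks = 100 h
washing machine: 0.61 kW × 100 h = 61 kWh
Total energy = 91.948 kWh
Cost = 91.948 × $0.21 = $19.31

$19.31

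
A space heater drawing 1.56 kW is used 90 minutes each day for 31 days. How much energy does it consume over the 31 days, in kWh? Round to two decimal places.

72.54 kWh

Runtime = 90 min × 31 = 2790 min = 46.5 h
Energy = 1.56 kW × 46.5 h = 72.54 kWh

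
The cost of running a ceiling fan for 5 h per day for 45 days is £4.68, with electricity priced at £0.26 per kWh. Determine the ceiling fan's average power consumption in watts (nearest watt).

80 W

Energy = £4.68 ÷ £0.26/kWh = 18 kWh
Runtime = 5 h/day × 45 days = 225 h
Power = 18 kWh ÷ 225 h = 0.08 kW = 80 W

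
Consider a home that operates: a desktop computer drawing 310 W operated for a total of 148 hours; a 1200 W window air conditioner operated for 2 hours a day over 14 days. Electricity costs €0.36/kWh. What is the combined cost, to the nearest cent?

desktop computer: 0.31 kW × 148 h = 45.88 kWh
window air conditioner: Runtime = 2 h/day × 14 days = 28 h
window air conditioner: 1.2 kW × 28 h = 33.6 kWh
Total energy = 79.48 kWh
Cost = 79.48 × €0.36 = €28.61

€28.61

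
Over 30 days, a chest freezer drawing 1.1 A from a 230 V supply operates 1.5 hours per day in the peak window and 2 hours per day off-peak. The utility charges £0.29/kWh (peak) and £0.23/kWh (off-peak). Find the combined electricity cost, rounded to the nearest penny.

Power = 1.1 A × 230 V = 253 W = 0.253 kW
Peak energy = 0.253 kW × 1.5 h × 30 = 11.385 kWh
Off-peak energy = 0.253 kW × 2 h × 30 = 15.18 kWh
Cost = 11.385 × £0.29 + 15.18 × £0.23 = £3.30165 + £3.4914 = £6.79

£6.79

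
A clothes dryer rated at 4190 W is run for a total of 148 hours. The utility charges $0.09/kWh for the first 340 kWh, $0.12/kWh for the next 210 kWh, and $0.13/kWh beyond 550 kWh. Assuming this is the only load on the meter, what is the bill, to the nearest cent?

Energy = 4.19 kW × 148 h = 620.12 kWh
Tier 1 (0–340 kWh): 340 × $0.09 = $30.6
Tier 2 (340–550 kWh): 210 × $0.12 = $25.2
Above 550 kWh: 70.12 × $0.13 = $9.1156
Bill = $64.92

$64.92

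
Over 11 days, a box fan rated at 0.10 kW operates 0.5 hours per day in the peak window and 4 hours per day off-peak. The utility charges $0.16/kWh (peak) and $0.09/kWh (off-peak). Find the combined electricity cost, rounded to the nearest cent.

$0.48

Peak energy = 0.1 kW × 0.5 h × 11 = 0.55 kWh
Off-peak energy = 0.1 kW × 4 h × 11 = 4.4 kWh
Cost = 0.55 × $0.16 + 4.4 × $0.09 = $0.088 + $0.396 = $0.48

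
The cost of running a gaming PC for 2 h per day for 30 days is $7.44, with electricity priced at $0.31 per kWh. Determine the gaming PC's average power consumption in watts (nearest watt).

Energy = $7.44 ÷ $0.31/kWh = 24 kWh
Runtime = 2 h/day × 30 days = 60 h
Power = 24 kWh ÷ 60 h = 0.4 kW = 400 W

400 W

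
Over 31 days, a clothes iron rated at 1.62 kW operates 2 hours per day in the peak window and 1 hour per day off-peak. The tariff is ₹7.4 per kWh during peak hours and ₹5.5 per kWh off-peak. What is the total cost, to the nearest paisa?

₹1019.47

Peak energy = 1.62 kW × 2 h × 31 = 100.44 kWh
Off-peak energy = 1.62 kW × 1 h × 31 = 50.22 kWh
Cost = 100.44 × ₹7.4 + 50.22 × ₹5.5 = ₹743.256 + ₹276.21 = ₹1019.47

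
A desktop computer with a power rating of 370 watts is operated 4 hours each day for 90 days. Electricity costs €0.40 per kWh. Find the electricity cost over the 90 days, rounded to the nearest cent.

Runtime = 4 h/day × 90 days = 360 h
Energy = 0.37 kW × 360 h = 133.2 kWh
Cost = 133.2 kWh × €0.40/kWh = €53.28

€53.28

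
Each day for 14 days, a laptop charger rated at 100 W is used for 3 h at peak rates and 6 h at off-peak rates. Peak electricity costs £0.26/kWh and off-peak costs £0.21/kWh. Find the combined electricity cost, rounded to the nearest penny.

£2.86

Peak energy = 0.1 kW × 3 h × 14 = 4.2 kWh
Off-peak energy = 0.1 kW × 6 h × 14 = 8.4 kWh
Cost = 4.2 × £0.26 + 8.4 × £0.21 = £1.092 + £1.764 = £2.86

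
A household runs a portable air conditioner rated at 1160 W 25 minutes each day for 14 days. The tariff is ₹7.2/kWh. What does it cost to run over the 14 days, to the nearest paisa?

₹48.72

Runtime = 25 min × 14 = 350 min = 5.833333… h
Energy = 1.16 kW × 5.833333… h = 6.766666… kWh
Cost = 6.766666… kWh × ₹7.2/kWh = ₹48.72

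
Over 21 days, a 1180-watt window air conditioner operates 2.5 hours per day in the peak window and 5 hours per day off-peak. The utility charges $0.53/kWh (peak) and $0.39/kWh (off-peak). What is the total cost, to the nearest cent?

$81.15

Peak energy = 1.18 kW × 2.5 h × 21 = 61.95 kWh
Off-peak energy = 1.18 kW × 5 h × 21 = 123.9 kWh
Cost = 61.95 × $0.53 + 123.9 × $0.39 = $32.8335 + $48.321 = $81.15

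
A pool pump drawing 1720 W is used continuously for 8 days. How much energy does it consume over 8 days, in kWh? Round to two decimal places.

Runtime = 24 h × 8 = 192 h
Energy = 1.72 kW × 192 h = 330.24 kWh

330.24 kWh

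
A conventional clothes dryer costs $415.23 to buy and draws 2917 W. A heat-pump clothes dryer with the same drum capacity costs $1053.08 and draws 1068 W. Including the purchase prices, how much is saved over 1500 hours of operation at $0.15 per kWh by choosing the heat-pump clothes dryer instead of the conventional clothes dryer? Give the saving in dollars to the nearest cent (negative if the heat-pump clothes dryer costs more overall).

-$221.83

conventional clothes dryer: $415.23 + (2917/1000) kW × 1500 h × $0.15 = $415.23 + $656.325 = $1071.555
heat-pump clothes dryer: $1053.08 + (1068/1000) kW × 1500 h × $0.15 = $1053.08 + $240.3 = $1293.38
Saving = $1071.555 − $1293.38 = −$221.825 → -$221.83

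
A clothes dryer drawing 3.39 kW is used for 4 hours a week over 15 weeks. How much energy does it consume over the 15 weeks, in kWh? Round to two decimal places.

203.40 kWh

Runtime = 4 h/week × 15 weeks = 60 h
Energy = 3.39 kW × 60 h = 203.4 kWh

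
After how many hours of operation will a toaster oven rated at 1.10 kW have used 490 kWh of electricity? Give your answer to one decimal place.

Hours = 490 kWh ÷ 1.1 kW = 445.5 h

445.5 h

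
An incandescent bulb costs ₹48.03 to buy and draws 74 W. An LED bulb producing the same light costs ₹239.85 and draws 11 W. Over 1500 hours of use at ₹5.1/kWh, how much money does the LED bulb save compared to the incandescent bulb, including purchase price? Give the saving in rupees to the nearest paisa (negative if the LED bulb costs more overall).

incandescent bulb: ₹48.03 + (74/1000) kW × 1500 h × ₹5.1 = ₹48.03 + ₹566.1 = ₹614.13
LED bulb: ₹239.85 + (11/1000) kW × 1500 h × ₹5.1 = ₹239.85 + ₹84.15 = ₹324
Saving = ₹614.13 − ₹324 = ₹290.13

₹290.13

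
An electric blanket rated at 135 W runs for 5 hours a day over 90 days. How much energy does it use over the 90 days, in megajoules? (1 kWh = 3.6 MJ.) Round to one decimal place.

218.7 MJ

Runtime = 5 h/day × 90 days = 450 h
Energy = 0.135 kW × 450 h = 60.75 kWh
= 60.75 × 3.6 MJ = 218.7 MJ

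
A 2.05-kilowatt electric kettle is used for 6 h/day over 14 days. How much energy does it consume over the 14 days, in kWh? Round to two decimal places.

172.20 kWh

Runtime = 6 h/day × 14 days = 84 h
Energy = 2.05 kW × 84 h = 172.2 kWh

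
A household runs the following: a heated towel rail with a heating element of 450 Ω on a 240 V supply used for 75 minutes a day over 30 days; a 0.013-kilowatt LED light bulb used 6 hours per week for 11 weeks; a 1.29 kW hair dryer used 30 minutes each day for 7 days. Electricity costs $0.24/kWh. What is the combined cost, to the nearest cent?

$2.44

heated towel rail: Power = V²/R = 240²/450 = 128 W = 0.128 kW
heated towel rail: Runtime = 75 min × 30 = 2250 min = 37.5 h
heated towel rail: 0.128 kW × 37.5 h = 4.8 kWh
LED light bulb: Runtime = 6 h/week × 11 weeks = 66 h
LED light bulb: 0.013 kW × 66 h = 0.858 kWh
hair dryer: Runtime = 30 min × 7 = 210 min = 3.5 h
hair dryer: 1.29 kW × 3.5 h = 4.515 kWh
Total energy = 10.173 kWh
Cost = 10.173 × $0.24 = $2.44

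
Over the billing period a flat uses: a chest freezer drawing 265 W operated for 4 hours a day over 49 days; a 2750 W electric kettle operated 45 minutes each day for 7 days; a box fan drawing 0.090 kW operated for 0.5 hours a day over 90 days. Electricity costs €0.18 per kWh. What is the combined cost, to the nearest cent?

€12.68

chest freezer: Runtime = 4 h/day × 49 days = 196 h
chest freezer: 0.265 kW × 196 h = 51.94 kWh
electric kettle: Runtime = 45 min × 7 = 315 min = 5.25 h
electric kettle: 2.75 kW × 5.25 h = 14.4375 kWh
box fan: Runtime = 0.5 h/day × 90 days = 45 h
box fan: 0.09 kW × 45 h = 4.05 kWh
Total energy = 70.4275 kWh
Cost = 70.4275 × €0.18 = €12.68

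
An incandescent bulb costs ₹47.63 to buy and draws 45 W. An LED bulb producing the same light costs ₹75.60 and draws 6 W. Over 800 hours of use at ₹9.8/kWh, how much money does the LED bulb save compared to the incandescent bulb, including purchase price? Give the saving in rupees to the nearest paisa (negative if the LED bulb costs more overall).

incandescent bulb: ₹47.63 + (45/1000) kW × 800 h × ₹9.8 = ₹47.63 + ₹352.8 = ₹400.43
LED bulb: ₹75.60 + (6/1000) kW × 800 h × ₹9.8 = ₹75.60 + ₹47.04 = ₹122.64
Saving = ₹400.43 − ₹122.64 = ₹277.79

₹277.79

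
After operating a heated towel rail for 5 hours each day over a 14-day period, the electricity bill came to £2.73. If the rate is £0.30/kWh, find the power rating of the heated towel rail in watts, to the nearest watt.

Energy = £2.73 ÷ £0.30/kWh = 9.1 kWh
Runtime = 5 h/day × 14 days = 70 h
Power = 9.1 kWh ÷ 70 h = 0.13 kW = 130 W

130 W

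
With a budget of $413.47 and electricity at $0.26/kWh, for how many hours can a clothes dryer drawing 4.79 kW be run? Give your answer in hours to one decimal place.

Energy available = $413.47 ÷ $0.26/kWh = 1590.2692 kWh
Hours = 1590.2692 kWh ÷ 4.79 kW = 332.0 h

332.0 h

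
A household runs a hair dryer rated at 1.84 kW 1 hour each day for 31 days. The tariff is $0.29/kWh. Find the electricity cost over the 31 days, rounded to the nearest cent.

$16.54

Runtime = 1 h/day × 31 days = 31 h
Energy = 1.84 kW × 31 h = 57.04 kWh
Cost = 57.04 kWh × $0.29/kWh = $16.54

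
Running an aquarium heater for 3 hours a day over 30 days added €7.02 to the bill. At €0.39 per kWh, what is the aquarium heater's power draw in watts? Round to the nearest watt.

Energy = €7.02 ÷ €0.39/kWh = 18 kWh
Runtime = 3 h/day × 30 days = 90 h
Power = 18 kWh ÷ 90 h = 0.2 kW = 200 W

200 W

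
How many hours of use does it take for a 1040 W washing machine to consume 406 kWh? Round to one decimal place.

390.4 h

Hours = 406 kWh ÷ 1.04 kW = 390.4 h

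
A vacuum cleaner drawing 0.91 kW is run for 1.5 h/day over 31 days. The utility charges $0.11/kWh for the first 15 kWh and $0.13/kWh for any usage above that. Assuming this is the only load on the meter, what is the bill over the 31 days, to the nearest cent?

Runtime = 1.5 h/day × 31 days = 46.5 h
Energy = 0.91 kW × 46.5 h = 42.315 kWh
Tier 1 (0–15 kWh): 15 × $0.11 = $1.65
Above 15 kWh: 27.315 × $0.13 = $3.55095
Bill = $5.20

$5.20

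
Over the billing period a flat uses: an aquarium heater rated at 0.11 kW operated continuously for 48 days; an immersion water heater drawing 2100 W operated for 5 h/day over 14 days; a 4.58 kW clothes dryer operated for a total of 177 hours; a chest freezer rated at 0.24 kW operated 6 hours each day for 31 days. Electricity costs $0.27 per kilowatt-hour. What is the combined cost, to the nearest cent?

aquarium heater: Runtime = 24 h × 48 = 1152 h
aquarium heater: 0.11 kW × 1152 h = 126.72 kWh
immersion water heater: Runtime = 5 h/day × 14 days = 70 h
immersion water heater: 2.1 kW × 70 h = 147 kWh
clothes dryer: 4.58 kW × 177 h = 810.66 kWh
chest freezer: Runtime = 6 h/day × 31 days = 186 h
chest freezer: 0.24 kW × 186 h = 44.64 kWh
Total energy = 1129.02 kWh
Cost = 1129.02 × $0.27 = $304.84

$304.84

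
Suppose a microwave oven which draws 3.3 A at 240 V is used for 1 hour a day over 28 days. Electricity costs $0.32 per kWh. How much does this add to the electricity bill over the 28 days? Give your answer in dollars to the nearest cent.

$7.10

Power = 3.3 A × 240 V = 792 W = 0.792 kW
Runtime = 1 h/day × 28 days = 28 h
Energy = 0.792 kW × 28 h = 22.176 kWh
Cost = 22.176 kWh × $0.32/kWh = $7.10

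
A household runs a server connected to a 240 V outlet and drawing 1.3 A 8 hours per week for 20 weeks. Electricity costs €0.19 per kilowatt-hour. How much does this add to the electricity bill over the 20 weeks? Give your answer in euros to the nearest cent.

Power = 1.3 A × 240 V = 312 W = 0.312 kW
Runtime = 8 h/week × 20 weeks = 160 h
Energy = 0.312 kW × 160 h = 49.92 kWh
Cost = 49.92 kWh × €0.19/kWh = €9.48

€9.48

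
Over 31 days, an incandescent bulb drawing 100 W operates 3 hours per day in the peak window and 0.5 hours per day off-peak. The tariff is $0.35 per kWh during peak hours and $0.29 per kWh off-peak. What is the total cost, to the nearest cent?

$3.70

Peak energy = 0.1 kW × 3 h × 31 = 9.3 kWh
Off-peak energy = 0.1 kW × 0.5 h × 31 = 1.55 kWh
Cost = 9.3 × $0.35 + 1.55 × $0.29 = $3.255 + $0.4495 = $3.70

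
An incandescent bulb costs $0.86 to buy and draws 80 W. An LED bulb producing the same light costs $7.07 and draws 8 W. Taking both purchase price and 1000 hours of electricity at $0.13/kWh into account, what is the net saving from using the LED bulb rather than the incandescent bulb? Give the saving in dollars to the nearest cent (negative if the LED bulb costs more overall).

$3.15

incandescent bulb: $0.86 + (80/1000) kW × 1000 h × $0.13 = $0.86 + $10.4 = $11.26
LED bulb: $7.07 + (8/1000) kW × 1000 h × $0.13 = $7.07 + $1.04 = $8.11
Saving = $11.26 − $8.11 = $3.15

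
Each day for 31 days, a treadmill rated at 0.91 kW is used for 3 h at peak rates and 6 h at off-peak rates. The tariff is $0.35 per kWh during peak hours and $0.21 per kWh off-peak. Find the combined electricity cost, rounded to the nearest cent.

$65.17

Peak energy = 0.91 kW × 3 h × 31 = 84.63 kWh
Off-peak energy = 0.91 kW × 6 h × 31 = 169.26 kWh
Cost = 84.63 × $0.35 + 169.26 × $0.21 = $29.6205 + $35.5446 = $65.17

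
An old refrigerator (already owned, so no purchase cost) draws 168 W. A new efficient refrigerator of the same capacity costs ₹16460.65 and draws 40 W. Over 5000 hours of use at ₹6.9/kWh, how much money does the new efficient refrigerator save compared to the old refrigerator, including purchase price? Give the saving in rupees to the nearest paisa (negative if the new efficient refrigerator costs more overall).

old refrigerator: ₹0.00 + (168/1000) kW × 5000 h × ₹6.9 = ₹0.00 + ₹5796 = ₹5796
new efficient refrigerator: ₹16460.65 + (40/1000) kW × 5000 h × ₹6.9 = ₹16460.65 + ₹1380 = ₹17840.65
Saving = ₹5796 − ₹17840.65 = −₹12044.65

-₹12044.65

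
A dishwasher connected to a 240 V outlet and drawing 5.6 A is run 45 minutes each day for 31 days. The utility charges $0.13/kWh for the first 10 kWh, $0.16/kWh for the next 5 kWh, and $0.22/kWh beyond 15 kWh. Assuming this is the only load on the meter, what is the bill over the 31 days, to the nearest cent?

Power = 5.6 A × 240 V = 1344 W = 1.344 kW
Runtime = 45 min × 31 = 1395 min = 23.25 h
Energy = 1.344 kW × 23.25 h = 31.248 kWh
Tier 1 (0–10 kWh): 10 × $0.13 = $1.3
Tier 2 (10–15 kWh): 5 × $0.16 = $0.8
Above 15 kWh: 16.248 × $0.22 = $3.57456
Bill = $5.67

$5.67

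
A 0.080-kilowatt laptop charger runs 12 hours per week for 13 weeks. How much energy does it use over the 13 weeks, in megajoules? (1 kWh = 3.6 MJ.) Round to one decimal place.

Runtime = 12 h/week × 13 weeks = 156 h
Energy = 0.08 kW × 156 h = 12.48 kWh
= 12.48 × 3.6 MJ = 44.9 MJ

44.9 MJ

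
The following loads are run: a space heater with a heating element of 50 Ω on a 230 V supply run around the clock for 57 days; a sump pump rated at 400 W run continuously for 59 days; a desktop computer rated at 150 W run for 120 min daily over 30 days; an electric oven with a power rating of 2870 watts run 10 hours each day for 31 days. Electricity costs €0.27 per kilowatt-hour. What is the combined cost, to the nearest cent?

space heater: Power = V²/R = 230²/50 = 1058 W = 1.058 kW
space heater: Runtime = 24 h × 57 = 1368 h
space heater: 1.058 kW × 1368 h = 1447.344 kWh
sump pump: Runtime = 24 h × 59 = 1416 h
sump pump: 0.4 kW × 1416 h = 566.4 kWh
desktop computer: Runtime = 120 min × 30 = 3600 min = 60 h
desktop computer: 0.15 kW × 60 h = 9 kWh
electric oven: Runtime = 10 h/day × 31 days = 310 h
electric oven: 2.87 kW × 310 h = 889.7 kWh
Total energy = 2912.444 kWh
Cost = 2912.444 × €0.27 = €786.36

€786.36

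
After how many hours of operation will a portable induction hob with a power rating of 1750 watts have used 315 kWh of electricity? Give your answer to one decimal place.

180.0 h

Hours = 315 kWh ÷ 1.75 kW = 180.0 h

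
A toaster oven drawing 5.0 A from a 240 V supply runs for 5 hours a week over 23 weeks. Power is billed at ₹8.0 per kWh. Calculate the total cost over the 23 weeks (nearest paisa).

Power = 5.0 A × 240 V = 1200 W = 1.2 kW
Runtime = 5 h/week × 23 weeks = 115 h
Energy = 1.2 kW × 115 h = 138 kWh
Cost = 138 kWh × ₹8.0/kWh = ₹1104.00

₹1104.00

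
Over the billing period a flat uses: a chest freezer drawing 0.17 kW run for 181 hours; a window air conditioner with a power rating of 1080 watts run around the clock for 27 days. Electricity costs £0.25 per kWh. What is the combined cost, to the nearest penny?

chest freezer: 0.17 kW × 181 h = 30.77 kWh
window air conditioner: Runtime = 24 h × 27 = 648 h
window air conditioner: 1.08 kW × 648 h = 699.84 kWh
Total energy = 730.61 kWh
Cost = 730.61 × £0.25 = £182.65

£182.65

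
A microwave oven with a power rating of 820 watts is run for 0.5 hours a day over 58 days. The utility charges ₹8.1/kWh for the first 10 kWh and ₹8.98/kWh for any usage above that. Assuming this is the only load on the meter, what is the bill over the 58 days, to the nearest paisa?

₹204.74

Runtime = 0.5 h/day × 58 days = 29 h
Energy = 0.82 kW × 29 h = 23.78 kWh
Tier 1 (0–10 kWh): 10 × ₹8.1 = ₹81
Above 10 kWh: 13.78 × ₹8.98 = ₹123.7444
Bill = ₹204.74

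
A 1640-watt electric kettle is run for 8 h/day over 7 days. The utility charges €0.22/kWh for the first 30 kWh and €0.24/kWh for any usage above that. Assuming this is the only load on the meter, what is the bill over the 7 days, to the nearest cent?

€21.44

Runtime = 8 h/day × 7 days = 56 h
Energy = 1.64 kW × 56 h = 91.84 kWh
Tier 1 (0–30 kWh): 30 × €0.22 = €6.6
Above 30 kWh: 61.84 × €0.24 = €14.8416
Bill = €21.44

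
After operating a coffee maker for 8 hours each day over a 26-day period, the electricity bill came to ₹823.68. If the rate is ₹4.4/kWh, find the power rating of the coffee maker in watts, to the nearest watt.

900 W

Energy = ₹823.68 ÷ ₹4.4/kWh = 187.2 kWh
Runtime = 8 h/day × 26 days = 208 h
Power = 187.2 kWh ÷ 208 h = 0.9 kW = 900 W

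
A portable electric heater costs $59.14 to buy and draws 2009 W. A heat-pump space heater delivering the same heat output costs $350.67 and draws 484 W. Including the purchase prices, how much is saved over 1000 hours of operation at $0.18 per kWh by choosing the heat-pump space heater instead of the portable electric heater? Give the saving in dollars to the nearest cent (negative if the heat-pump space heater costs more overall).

-$17.03

portable electric heater: $59.14 + (2009/1000) kW × 1000 h × $0.18 = $59.14 + $361.62 = $420.76
heat-pump space heater: $350.67 + (484/1000) kW × 1000 h × $0.18 = $350.67 + $87.12 = $437.79
Saving = $420.76 − $437.79 = −$17.03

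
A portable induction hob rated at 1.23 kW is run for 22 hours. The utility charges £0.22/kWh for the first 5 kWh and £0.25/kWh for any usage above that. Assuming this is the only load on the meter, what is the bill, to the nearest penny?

Energy = 1.23 kW × 22 h = 27.06 kWh
Tier 1 (0–5 kWh): 5 × £0.22 = £1.1
Above 5 kWh: 22.06 × £0.25 = £5.515
Bill = £6.62

£6.62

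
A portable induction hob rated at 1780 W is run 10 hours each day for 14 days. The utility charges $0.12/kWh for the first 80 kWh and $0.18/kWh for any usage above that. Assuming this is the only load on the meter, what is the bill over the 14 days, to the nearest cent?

$40.06

Runtime = 10 h/day × 14 days = 140 h
Energy = 1.78 kW × 140 h = 249.2 kWh
Tier 1 (0–80 kWh): 80 × $0.12 = $9.6
Above 80 kWh: 169.2 × $0.18 = $30.456
Bill = $40.06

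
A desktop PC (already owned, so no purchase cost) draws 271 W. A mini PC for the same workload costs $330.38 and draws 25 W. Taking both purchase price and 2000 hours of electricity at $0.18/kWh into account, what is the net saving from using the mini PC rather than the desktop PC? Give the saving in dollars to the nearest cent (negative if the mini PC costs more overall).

desktop PC: $0.00 + (271/1000) kW × 2000 h × $0.18 = $0.00 + $97.56 = $97.56
mini PC: $330.38 + (25/1000) kW × 2000 h × $0.18 = $330.38 + $9 = $339.38
Saving = $97.56 − $339.38 = −$241.82

-$241.82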